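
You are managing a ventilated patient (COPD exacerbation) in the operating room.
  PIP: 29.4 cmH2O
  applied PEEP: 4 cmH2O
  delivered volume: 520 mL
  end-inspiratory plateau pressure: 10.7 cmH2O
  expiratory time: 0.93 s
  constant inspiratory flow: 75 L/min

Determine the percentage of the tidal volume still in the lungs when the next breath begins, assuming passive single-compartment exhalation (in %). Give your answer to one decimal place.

Flow: 75 L/min ÷ 60 = 1.25 L/s.
R = (PIP − Pplat)/V̇ = (29.4 − 10.7) / 1.25 = 18.7/1.25 = 14.96 cmH2O·s/L.
C = Vt/(Pplat − PEEP) = 520.0 / (10.7 − 4) = 520.0/6.7 = 77.612 mL/cmH2O.
τ = R × C = 14.96 × 0.07761 L/cmH2O = 1.161 s.
Fraction remaining at end-expiration = e^(−Te/τ) = e^(−0.93/1.161) = 0.4489 → 44.89%.

44.9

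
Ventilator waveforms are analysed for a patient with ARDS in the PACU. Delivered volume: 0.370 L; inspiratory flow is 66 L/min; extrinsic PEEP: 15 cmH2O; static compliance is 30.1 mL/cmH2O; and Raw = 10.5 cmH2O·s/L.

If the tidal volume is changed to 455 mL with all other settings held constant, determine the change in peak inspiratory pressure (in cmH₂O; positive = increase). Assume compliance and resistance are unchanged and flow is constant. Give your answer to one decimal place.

2.8

PIP = Vt/C + R·V̇ + PEEP (constant-flow equation of motion).
Only the elastic term changes: ΔPIP = ΔVt / C = (455 − 370) / 30.1 = 2.824 cmH2O.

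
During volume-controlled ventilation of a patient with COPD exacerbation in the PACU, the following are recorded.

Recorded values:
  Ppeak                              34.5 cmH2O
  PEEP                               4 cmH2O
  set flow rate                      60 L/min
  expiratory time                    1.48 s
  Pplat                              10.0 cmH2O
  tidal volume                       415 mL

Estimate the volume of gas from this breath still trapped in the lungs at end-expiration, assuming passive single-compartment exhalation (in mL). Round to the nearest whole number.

Flow: 60 L/min ÷ 60 = 1 L/s.
R = (PIP − Pplat)/V̇ = (34.5 − 10.0) / 1 = 24.5/1 = 24.5 cmH2O·s/L.
C = Vt/(Pplat − PEEP) = 415.0 / (10.0 − 4) = 415.0/6.0 = 69.167 mL/cmH2O.
τ = R × C = 24.5 × 0.06917 L/cmH2O = 1.695 s.
Fraction remaining = e^(−Te/τ) = e^(−1.48/1.695) = 0.4176.
Trapped volume = 415.0 × 0.4176 = 173.3 mL.

173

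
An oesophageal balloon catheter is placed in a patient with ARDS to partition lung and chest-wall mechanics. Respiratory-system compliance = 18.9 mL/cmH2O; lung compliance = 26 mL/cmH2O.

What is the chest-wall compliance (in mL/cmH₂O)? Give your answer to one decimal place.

1/Ccw = 1/Crs − 1/CL.
1/Ccw = 1/18.9 − 1/26 = 0.01445.
Ccw = 69.204 mL/cmH2O.

69.2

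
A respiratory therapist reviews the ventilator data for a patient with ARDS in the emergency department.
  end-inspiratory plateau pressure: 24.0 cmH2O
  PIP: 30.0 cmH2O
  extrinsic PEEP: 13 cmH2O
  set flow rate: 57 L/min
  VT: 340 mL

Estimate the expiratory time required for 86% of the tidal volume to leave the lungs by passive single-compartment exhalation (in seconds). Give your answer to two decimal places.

Flow: 57 L/min ÷ 60 = 0.95 L/s.
R = (PIP − Pplat)/V̇ = (30.0 − 24.0) / 0.95 = 6.0/0.95 = 6.316 cmH2O·s/L.
C = Vt/(Pplat − PEEP) = 340.0 / (24.0 − 13) = 340.0/11.0 = 30.909 mL/cmH2O.
τ = R × C = 6.316 × 0.03091 L/cmH2O = 0.1952 s.
t = −τ·ln(1 − 0.86) = −0.1952·ln(0.14) = 0.3838 s.

0.38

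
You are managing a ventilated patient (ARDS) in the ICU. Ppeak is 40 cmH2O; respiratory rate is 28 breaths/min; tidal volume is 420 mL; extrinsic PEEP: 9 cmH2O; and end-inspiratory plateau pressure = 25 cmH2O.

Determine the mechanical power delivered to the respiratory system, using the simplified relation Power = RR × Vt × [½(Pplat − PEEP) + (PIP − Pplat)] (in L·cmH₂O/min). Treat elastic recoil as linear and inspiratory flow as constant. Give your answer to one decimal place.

270.5

Per-breath work = Vt × [½(Pplat−PEEP) + (PIP−Pplat)] = 0.420 × [0.5×16.0 + 15.0] = 0.420 × 23.0 = 9.66 L·cmH2O.
Power = 28 × 9.66 = 270.48 L·cmH2O/min.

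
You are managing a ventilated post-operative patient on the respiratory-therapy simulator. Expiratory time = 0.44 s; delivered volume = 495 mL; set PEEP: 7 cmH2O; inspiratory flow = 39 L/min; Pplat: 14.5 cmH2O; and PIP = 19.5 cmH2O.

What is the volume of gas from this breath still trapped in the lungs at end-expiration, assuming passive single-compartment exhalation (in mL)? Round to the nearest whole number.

208

Flow: 39 L/min ÷ 60 = 0.65 L/s.
R = (PIP − Pplat)/V̇ = (19.5 − 14.5) / 0.65 = 5.0/0.65 = 7.692 cmH2O·s/L.
C = Vt/(Pplat − PEEP) = 495.0 / (14.5 − 7) = 495.0/7.5 = 66.0 mL/cmH2O.
τ = R × C = 7.692 × 0.066 L/cmH2O = 0.5077 s.
Fraction remaining = e^(−Te/τ) = e^(−0.44/0.5077) = 0.4204.
Trapped volume = 495.0 × 0.4204 = 208.1 mL.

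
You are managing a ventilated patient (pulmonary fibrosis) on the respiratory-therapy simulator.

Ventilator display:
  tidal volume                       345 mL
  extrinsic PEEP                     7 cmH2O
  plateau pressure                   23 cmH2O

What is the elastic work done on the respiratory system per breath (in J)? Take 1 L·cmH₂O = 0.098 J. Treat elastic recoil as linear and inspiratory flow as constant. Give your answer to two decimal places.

0.27

Elastic work ≈ ½ × (Pplat − PEEP) × Vt = 0.5 × (23 − 7) × 0.345 L = 0.5 × 16.0 × 0.345 = 2.76 L·cmH2O.
× 0.098 J/(L·cmH2O) → 0.2705 J.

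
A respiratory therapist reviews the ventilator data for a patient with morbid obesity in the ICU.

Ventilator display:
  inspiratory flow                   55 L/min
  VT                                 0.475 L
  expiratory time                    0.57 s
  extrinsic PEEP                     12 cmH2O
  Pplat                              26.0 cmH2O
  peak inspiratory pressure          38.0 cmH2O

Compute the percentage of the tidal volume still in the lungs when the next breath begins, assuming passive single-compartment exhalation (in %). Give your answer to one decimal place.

27.7

Flow: 55 L/min ÷ 60 = 0.9167 L/s.
R = (PIP − Pplat)/V̇ = (38.0 − 26.0) / 0.9167 = 12.0/0.9167 = 13.09 cmH2O·s/L.
C = Vt/(Pplat − PEEP) = 475.0 / (26.0 − 12) = 475.0/14.0 = 33.929 mL/cmH2O.
τ = R × C = 13.09 × 0.03393 L/cmH2O = 0.4441 s.
Fraction remaining at end-expiration = e^(−Te/τ) = e^(−0.57/0.4441) = 0.2771 → 27.71%.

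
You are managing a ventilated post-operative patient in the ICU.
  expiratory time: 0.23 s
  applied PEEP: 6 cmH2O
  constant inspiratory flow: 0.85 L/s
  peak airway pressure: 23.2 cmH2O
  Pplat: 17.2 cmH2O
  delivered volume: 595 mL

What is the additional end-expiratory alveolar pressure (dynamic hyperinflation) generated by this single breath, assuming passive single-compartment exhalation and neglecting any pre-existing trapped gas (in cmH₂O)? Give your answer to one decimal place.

6.1

R = (PIP − Pplat)/V̇ = (23.2 − 17.2) / 0.85 = 6.0/0.85 = 7.059 cmH2O·s/L.
C = Vt/(Pplat − PEEP) = 595.0 / (17.2 − 6) = 595.0/11.2 = 53.125 mL/cmH2O.
τ = R × C = 7.059 × 0.05313 L/cmH2O = 0.375 s.
Fraction remaining = e^(−Te/τ) = e^(−0.23/0.375) = 0.5415; trapped volume = 595.0 × 0.5415 = 322.19 mL.
Additional alveolar pressure from trapping ≈ V_trapped / C = 322.19 / 53.125 = 6.065 cmH2O.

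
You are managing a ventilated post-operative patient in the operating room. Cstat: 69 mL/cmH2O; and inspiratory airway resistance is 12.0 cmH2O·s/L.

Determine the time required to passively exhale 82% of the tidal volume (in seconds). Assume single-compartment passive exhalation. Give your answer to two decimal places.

τ = R × C = 12.0 × 69 mL/cmH2O = 12.0 × 0.069 L/cmH2O = 0.828 s.
Exhaled fraction f = 1 − e^(−t/τ) → t = −τ·ln(1 − f) = −0.828·ln(0.18) = 1.42 s.

1.42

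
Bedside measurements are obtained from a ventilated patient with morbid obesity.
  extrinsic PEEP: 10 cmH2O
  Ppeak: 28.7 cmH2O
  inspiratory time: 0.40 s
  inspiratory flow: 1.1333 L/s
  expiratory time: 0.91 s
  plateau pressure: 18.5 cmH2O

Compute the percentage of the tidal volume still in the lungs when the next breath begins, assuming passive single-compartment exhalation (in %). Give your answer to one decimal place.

Vt = flow × Ti = 1.1333 L/s × 0.40 s × 1000 mL/L = 453.32 mL.
R = (PIP − Pplat)/V̇ = (28.7 − 18.5) / 1.1333 = 10.2/1.1333 = 9.0 cmH2O·s/L.
C = Vt/(Pplat − PEEP) = 453.32 / (18.5 − 10) = 453.32/8.5 = 53.332 mL/cmH2O.
τ = R × C = 9.0 × 0.05333 L/cmH2O = 0.48 s.
Fraction remaining at end-expiration = e^(−Te/τ) = e^(−0.91/0.48) = 0.1502 → 15.02%.

15.0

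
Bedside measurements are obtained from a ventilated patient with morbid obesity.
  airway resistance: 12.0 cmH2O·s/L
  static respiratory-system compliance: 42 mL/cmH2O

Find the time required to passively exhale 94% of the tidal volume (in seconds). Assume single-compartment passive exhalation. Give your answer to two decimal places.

τ = R × C = 12.0 × 42 mL/cmH2O = 12.0 × 0.042 L/cmH2O = 0.504 s.
Exhaled fraction f = 1 − e^(−t/τ) → t = −τ·ln(1 − f) = −0.504·ln(0.06) = 1.418 s.

1.42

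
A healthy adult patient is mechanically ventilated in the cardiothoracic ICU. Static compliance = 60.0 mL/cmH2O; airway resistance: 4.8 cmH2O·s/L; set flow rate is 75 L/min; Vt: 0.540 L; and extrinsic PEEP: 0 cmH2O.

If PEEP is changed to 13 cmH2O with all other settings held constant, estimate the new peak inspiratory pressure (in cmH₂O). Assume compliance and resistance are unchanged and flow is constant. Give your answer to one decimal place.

Flow: 75 L/min ÷ 60 = 1.25 L/s.
PIP = Vt/C + R·V̇ + PEEP (constant-flow equation of motion).
Only the baseline term changes: ΔPIP = ΔPEEP = 13 − 0 = 13.0 cmH2O.
Original PIP = 540/60.0 + 4.8×1.25 + 0 = 15.0 cmH2O; new PIP = 15.0 + (13.0) = 28.0 cmH2O.

28.0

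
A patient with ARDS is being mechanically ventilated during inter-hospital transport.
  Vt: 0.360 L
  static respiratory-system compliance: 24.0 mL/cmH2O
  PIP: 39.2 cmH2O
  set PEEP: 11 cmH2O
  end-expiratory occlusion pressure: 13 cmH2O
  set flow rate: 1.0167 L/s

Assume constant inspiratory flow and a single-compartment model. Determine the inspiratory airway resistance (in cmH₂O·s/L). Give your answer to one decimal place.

11.0

Total PEEP = 13 cmH2O (set 11 + intrinsic 2); this is the baseline alveolar pressure.
Equation of motion (constant flow): PIP = Vt/C + R·V̇ + PEEP.
R·V̇ = PIP − Vt/C − PEEP = 39.2 − 360/24.0 − 13 = 39.2 − 15.0 − 13 = 11.2 cmH2O.
R = 11.2 / 1.0167 = 11.016 cmH2O·s/L.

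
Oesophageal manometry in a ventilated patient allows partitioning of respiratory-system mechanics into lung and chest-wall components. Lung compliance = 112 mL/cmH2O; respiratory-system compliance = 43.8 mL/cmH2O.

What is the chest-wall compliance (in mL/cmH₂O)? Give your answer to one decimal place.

1/Ccw = 1/Crs − 1/CL.
1/Ccw = 1/43.8 − 1/112 = 0.0139.
Ccw = 71.942 mL/cmH2O.

71.9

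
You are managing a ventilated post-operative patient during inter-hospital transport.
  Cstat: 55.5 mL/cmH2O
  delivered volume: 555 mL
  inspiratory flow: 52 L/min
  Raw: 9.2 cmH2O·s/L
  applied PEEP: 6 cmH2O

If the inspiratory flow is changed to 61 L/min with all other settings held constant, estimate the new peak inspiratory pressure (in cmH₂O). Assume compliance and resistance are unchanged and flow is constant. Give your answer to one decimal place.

Flow: 52 L/min ÷ 60 = 0.8667 L/s.
New flow: 61 L/min ÷ 60 = 1.0167 L/s.
PIP = Vt/C + R·V̇ + PEEP (constant-flow equation of motion).
Only the resistive term changes: ΔPIP = R × ΔV̇ = 9.2 × (1.0167 − 0.8667) = 9.2 × 0.15 = 1.38 cmH2O.
Original PIP = 555/55.5 + 9.2×0.8667 + 6 = 23.974 cmH2O; new PIP = 23.974 + (1.38) = 25.354 cmH2O.

25.4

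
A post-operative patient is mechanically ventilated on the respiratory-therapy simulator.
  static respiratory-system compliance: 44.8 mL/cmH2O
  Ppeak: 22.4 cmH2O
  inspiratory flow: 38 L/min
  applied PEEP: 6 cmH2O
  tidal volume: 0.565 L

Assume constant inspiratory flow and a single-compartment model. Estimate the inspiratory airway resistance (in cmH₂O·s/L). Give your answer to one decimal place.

6.0

Flow: 38 L/min ÷ 60 = 0.6333 L/s.
Equation of motion (constant flow): PIP = Vt/C + R·V̇ + PEEP.
R·V̇ = PIP − Vt/C − PEEP = 22.4 − 565/44.8 − 6 = 22.4 − 12.612 − 6 = 3.788 cmH2O.
R = 3.788 / 0.6333 = 5.981 cmH2O·s/L.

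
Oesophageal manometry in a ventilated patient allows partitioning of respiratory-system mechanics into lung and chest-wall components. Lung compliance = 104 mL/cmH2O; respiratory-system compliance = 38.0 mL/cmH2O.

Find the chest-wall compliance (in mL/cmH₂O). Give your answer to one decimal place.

1/Ccw = 1/Crs − 1/CL.
1/Ccw = 1/38.0 − 1/104 = 0.0167.
Ccw = 59.88 mL/cmH2O.

59.9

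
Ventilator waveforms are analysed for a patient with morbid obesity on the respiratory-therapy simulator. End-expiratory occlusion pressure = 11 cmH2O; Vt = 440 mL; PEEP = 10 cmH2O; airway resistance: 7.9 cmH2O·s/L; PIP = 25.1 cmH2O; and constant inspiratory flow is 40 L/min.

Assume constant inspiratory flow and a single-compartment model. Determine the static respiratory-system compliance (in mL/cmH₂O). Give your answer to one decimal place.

Flow: 40 L/min ÷ 60 = 0.6667 L/s.
Total PEEP = 11 cmH2O (set 10 + intrinsic 1); this is the baseline alveolar pressure.
Equation of motion (constant flow): PIP = Vt/C + R·V̇ + PEEP.
Vt/C = PIP − R·V̇ − PEEP = 25.1 − 7.9×0.6667 − 11 = 25.1 − 5.267 − 11 = 8.833 cmH2O.
C = Vt / 8.833 = 440 / 8.833 = 49.813 mL/cmH2O.

49.8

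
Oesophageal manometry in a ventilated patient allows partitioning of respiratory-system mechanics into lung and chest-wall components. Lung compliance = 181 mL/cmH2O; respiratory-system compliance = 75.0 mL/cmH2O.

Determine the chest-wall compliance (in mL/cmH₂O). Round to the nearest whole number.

1/Ccw = 1/Crs − 1/CL.
1/Ccw = 1/75.0 − 1/181 = 0.007808.
Ccw = 128.07 mL/cmH2O.

128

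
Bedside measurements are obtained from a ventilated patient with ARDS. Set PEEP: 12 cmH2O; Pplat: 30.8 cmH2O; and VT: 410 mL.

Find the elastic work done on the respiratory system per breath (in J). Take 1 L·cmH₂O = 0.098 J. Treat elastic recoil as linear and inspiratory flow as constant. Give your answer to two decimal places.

Elastic work ≈ ½ × (Pplat − PEEP) × Vt = 0.5 × (30.8 − 12) × 0.410 L = 0.5 × 18.8 × 0.410 = 3.854 L·cmH2O.
× 0.098 J/(L·cmH2O) → 0.3777 J.

0.38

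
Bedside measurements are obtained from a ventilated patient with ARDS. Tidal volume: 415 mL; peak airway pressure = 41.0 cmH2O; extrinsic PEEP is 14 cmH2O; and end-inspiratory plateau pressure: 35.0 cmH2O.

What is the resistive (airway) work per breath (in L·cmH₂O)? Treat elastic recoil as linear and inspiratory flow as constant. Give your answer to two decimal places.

2.49

With constant inspiratory flow the resistive pressure is constant at PIP − Pplat = 41.0 − 35.0 = 6.0 cmH2O, so resistive work = 6.0 × 0.415 = 2.49 L·cmH2O.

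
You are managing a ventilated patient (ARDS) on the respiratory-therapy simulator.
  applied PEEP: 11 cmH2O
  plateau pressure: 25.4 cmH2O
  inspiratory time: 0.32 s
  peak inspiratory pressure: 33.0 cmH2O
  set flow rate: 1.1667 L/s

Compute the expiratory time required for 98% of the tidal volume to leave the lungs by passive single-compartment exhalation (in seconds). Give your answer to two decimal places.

Vt = flow × Ti = 1.1667 L/s × 0.32 s × 1000 mL/L = 373.34 mL.
R = (PIP − Pplat)/V̇ = (33.0 − 25.4) / 1.1667 = 7.6/1.1667 = 6.514 cmH2O·s/L.
C = Vt/(Pplat − PEEP) = 373.34 / (25.4 − 11) = 373.34/14.4 = 25.926 mL/cmH2O.
τ = R × C = 6.514 × 0.02593 L/cmH2O = 0.1689 s.
t = −τ·ln(1 − 0.98) = −0.1689·ln(0.02) = 0.6607 s.

0.66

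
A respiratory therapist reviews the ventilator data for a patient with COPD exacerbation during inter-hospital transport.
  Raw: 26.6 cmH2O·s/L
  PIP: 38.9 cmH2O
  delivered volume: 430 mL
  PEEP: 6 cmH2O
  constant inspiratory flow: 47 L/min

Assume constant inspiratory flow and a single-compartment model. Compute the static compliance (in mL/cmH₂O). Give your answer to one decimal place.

35.6

Flow: 47 L/min ÷ 60 = 0.7833 L/s.
Equation of motion (constant flow): PIP = Vt/C + R·V̇ + PEEP.
Vt/C = PIP − R·V̇ − PEEP = 38.9 − 26.6×0.7833 − 6 = 38.9 − 20.836 − 6 = 12.064 cmH2O.
C = Vt / 12.064 = 430 / 12.064 = 35.643 mL/cmH2O.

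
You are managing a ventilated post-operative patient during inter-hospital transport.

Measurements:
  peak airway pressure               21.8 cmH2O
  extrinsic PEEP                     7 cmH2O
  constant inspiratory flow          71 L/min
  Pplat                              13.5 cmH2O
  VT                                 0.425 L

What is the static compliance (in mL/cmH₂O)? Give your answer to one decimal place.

Cstat = Vt / (Pplat − PEEP) = 425 / (13.5 − 7) = 425 / 6.5 = 65.385 mL/cmH2O.

65.4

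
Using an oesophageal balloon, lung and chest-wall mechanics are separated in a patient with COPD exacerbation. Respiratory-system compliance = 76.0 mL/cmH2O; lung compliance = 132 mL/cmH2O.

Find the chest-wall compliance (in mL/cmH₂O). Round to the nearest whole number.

179

1/Ccw = 1/Crs − 1/CL.
1/Ccw = 1/76.0 − 1/132 = 0.005582.
Ccw = 179.15 mL/cmH2O.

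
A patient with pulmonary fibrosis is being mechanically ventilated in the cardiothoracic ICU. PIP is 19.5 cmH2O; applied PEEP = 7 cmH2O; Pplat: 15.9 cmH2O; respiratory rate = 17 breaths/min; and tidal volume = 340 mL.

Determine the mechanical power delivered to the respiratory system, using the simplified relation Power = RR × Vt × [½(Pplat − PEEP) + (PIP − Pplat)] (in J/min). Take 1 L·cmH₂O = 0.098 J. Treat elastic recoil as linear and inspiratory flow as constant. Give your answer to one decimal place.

Per-breath work = Vt × [½(Pplat−PEEP) + (PIP−Pplat)] = 0.340 × [0.5×8.9 + 3.6] = 0.340 × 8.05 = 2.737 L·cmH2O.
Power = 17 × 2.737 = 46.529 L·cmH2O/min.
× 0.098 J/(L·cmH2O) → 4.56 J/min.

4.6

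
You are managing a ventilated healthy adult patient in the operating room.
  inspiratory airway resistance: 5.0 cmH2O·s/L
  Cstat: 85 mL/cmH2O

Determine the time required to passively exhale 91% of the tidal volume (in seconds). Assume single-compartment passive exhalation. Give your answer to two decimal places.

τ = R × C = 5.0 × 85 mL/cmH2O = 5.0 × 0.085 L/cmH2O = 0.425 s.
Exhaled fraction f = 1 − e^(−t/τ) → t = −τ·ln(1 − f) = −0.425·ln(0.09) = 1.023 s.

1.02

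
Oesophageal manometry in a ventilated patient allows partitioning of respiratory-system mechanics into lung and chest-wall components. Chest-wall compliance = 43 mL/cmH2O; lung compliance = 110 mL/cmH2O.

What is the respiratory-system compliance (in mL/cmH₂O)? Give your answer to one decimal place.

Lung and chest wall are elastances in series: 1/Crs = 1/CL + 1/Ccw.
1/Crs = 1/110 + 1/43 = 0.03235.
Crs = 30.912 mL/cmH2O.

30.9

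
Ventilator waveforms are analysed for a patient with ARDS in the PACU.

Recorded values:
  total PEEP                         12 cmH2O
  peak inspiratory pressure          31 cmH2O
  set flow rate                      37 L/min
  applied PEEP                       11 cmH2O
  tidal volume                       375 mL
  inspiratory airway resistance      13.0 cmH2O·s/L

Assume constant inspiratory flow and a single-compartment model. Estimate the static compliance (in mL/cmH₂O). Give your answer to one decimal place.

34.1

Flow: 37 L/min ÷ 60 = 0.6167 L/s.
Total PEEP = 12 cmH2O (set 11 + intrinsic 1); this is the baseline alveolar pressure.
Equation of motion (constant flow): PIP = Vt/C + R·V̇ + PEEP.
Vt/C = PIP − R·V̇ − PEEP = 31 − 13.0×0.6167 − 12 = 31 − 8.017 − 12 = 10.983 cmH2O.
C = Vt / 10.983 = 375 / 10.983 = 34.144 mL/cmH2O.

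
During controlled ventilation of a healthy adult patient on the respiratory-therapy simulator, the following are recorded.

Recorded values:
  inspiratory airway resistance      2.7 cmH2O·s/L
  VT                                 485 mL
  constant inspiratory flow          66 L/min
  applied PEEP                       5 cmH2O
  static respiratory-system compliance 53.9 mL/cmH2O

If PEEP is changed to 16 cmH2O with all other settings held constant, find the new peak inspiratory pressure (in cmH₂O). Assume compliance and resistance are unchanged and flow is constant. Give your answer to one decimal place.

28.0

Flow: 66 L/min ÷ 60 = 1.1 L/s.
PIP = Vt/C + R·V̇ + PEEP (constant-flow equation of motion).
Only the baseline term changes: ΔPIP = ΔPEEP = 16 − 5 = 11.0 cmH2O.
Original PIP = 485/53.9 + 2.7×1.1 + 5 = 16.968 cmH2O; new PIP = 16.968 + (11.0) = 27.968 cmH2O.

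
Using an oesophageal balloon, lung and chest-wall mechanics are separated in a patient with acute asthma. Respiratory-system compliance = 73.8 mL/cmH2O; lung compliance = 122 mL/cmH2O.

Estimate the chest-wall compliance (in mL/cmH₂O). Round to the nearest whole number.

187

1/Ccw = 1/Crs − 1/CL.
1/Ccw = 1/73.8 − 1/122 = 0.005353.
Ccw = 186.81 mL/cmH2O.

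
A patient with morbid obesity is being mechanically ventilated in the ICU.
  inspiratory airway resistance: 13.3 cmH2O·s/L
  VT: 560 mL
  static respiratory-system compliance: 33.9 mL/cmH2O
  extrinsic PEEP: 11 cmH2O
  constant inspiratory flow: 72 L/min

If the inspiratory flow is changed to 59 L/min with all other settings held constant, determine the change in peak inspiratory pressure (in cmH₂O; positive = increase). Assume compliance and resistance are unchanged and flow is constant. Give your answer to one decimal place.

Flow: 72 L/min ÷ 60 = 1.2 L/s.
New flow: 59 L/min ÷ 60 = 0.9833 L/s.
PIP = Vt/C + R·V̇ + PEEP (constant-flow equation of motion).
Only the resistive term changes: ΔPIP = R × ΔV̇ = 13.3 × (0.9833 − 1.2) = 13.3 × -0.2167 = -2.882 cmH2O.

-2.9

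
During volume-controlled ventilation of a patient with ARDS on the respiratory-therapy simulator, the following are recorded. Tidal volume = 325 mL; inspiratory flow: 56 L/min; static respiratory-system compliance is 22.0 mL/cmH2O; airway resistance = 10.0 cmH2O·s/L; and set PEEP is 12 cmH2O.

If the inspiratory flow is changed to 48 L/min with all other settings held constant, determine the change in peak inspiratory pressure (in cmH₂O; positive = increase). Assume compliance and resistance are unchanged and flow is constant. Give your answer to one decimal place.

-1.3

Flow: 56 L/min ÷ 60 = 0.9333 L/s.
New flow: 48 L/min ÷ 60 = 0.8 L/s.
PIP = Vt/C + R·V̇ + PEEP (constant-flow equation of motion).
Only the resistive term changes: ΔPIP = R × ΔV̇ = 10.0 × (0.8 − 0.9333) = 10.0 × -0.1333 = -1.333 cmH2O.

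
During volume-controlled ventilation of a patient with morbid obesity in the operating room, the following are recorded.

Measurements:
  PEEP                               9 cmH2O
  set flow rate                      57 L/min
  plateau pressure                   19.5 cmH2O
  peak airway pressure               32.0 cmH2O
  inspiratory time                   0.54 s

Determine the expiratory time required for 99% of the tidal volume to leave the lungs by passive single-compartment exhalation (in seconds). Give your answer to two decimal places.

2.96

Flow: 57 L/min ÷ 60 = 0.95 L/s.
Vt = flow × Ti = 0.95 L/s × 0.54 s × 1000 mL/L = 513.0 mL.
R = (PIP − Pplat)/V̇ = (32.0 − 19.5) / 0.95 = 12.5/0.95 = 13.158 cmH2O·s/L.
C = Vt/(Pplat − PEEP) = 513.0 / (19.5 − 9) = 513.0/10.5 = 48.857 mL/cmH2O.
τ = R × C = 13.158 × 0.04886 L/cmH2O = 0.6429 s.
t = −τ·ln(1 − 0.99) = −0.6429·ln(0.01) = 2.961 s.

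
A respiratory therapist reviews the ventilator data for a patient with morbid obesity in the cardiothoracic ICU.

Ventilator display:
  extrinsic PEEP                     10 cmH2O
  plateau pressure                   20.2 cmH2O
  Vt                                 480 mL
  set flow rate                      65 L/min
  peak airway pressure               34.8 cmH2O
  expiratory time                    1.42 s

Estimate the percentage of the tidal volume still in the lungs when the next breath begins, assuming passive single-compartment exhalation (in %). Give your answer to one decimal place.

10.7

Flow: 65 L/min ÷ 60 = 1.0833 L/s.
R = (PIP − Pplat)/V̇ = (34.8 − 20.2) / 1.0833 = 14.6/1.0833 = 13.477 cmH2O·s/L.
C = Vt/(Pplat − PEEP) = 480.0 / (20.2 − 10) = 480.0/10.2 = 47.059 mL/cmH2O.
τ = R × C = 13.477 × 0.04706 L/cmH2O = 0.6342 s.
Fraction remaining at end-expiration = e^(−Te/τ) = e^(−1.42/0.6342) = 0.1066 → 10.66%.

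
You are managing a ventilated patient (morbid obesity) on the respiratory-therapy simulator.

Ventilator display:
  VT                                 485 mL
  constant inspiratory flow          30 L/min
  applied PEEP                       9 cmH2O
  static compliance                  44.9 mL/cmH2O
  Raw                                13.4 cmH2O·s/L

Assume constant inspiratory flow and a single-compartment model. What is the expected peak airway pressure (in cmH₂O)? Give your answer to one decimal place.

Flow: 30 L/min ÷ 60 = 0.5 L/s.
Equation of motion (constant flow): PIP = Vt/C + R·V̇ + PEEP.
PIP = 485/44.9 + 13.4×0.5 + 9 = 10.802 + 6.7 + 9 = 26.502 cmH2O.

26.5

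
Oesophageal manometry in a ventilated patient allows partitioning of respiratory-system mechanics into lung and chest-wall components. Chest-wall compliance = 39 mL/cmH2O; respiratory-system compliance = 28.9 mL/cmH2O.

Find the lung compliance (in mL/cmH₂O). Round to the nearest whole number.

112

1/CL = 1/Crs − 1/Ccw.
1/CL = 1/28.9 − 1/39 = 0.008961.
CL = 111.59 mL/cmH2O.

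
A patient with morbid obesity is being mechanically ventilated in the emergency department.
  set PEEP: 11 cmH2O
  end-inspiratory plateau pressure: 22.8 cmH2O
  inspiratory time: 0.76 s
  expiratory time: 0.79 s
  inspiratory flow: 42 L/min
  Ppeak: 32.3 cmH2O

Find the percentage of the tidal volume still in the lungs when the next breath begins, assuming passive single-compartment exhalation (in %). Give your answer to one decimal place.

27.5

Flow: 42 L/min ÷ 60 = 0.7 L/s.
Vt = flow × Ti = 0.7 L/s × 0.76 s × 1000 mL/L = 532.0 mL.
R = (PIP − Pplat)/V̇ = (32.3 − 22.8) / 0.7 = 9.5/0.7 = 13.571 cmH2O·s/L.
C = Vt/(Pplat − PEEP) = 532.0 / (22.8 − 11) = 532.0/11.8 = 45.085 mL/cmH2O.
τ = R × C = 13.571 × 0.04509 L/cmH2O = 0.6119 s.
Fraction remaining at end-expiration = e^(−Te/τ) = e^(−0.79/0.6119) = 0.275 → 27.5%.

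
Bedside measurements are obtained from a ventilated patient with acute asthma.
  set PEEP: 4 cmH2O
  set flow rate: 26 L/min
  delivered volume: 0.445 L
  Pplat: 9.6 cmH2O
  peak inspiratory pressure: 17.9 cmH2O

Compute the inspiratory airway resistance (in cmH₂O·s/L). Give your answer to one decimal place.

Flow: 26 L/min ÷ 60 = 0.4333 L/s.
Raw = (PIP − Pplat) / flow = (17.9 − 9.6) / 0.4333 = 8.3 / 0.4333 = 19.155 cmH2O·s/L.

19.2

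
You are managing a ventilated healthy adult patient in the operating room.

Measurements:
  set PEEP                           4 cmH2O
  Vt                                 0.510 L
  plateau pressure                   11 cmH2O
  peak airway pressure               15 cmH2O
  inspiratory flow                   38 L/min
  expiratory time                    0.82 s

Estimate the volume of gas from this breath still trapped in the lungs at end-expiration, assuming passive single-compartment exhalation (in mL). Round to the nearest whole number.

86

Flow: 38 L/min ÷ 60 = 0.6333 L/s.
R = (PIP − Pplat)/V̇ = (15 − 11) / 0.6333 = 4.0/0.6333 = 6.316 cmH2O·s/L.
C = Vt/(Pplat − PEEP) = 510.0 / (11 − 4) = 510.0/7.0 = 72.857 mL/cmH2O.
τ = R × C = 6.316 × 0.07286 L/cmH2O = 0.4602 s.
Fraction remaining = e^(−Te/τ) = e^(−0.82/0.4602) = 0.1683.
Trapped volume = 510.0 × 0.1683 = 85.833 mL.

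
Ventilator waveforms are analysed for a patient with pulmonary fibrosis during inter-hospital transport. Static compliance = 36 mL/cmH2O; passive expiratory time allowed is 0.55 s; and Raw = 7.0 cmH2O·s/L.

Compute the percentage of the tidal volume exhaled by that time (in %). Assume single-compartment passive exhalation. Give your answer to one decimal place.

τ = R × C = 7.0 × 36 mL/cmH2O = 7.0 × 0.036 L/cmH2O = 0.252 s.
Passive exhalation: V(t)/V₀ = e^(−t/τ) = e^(−0.55/0.252) = 0.1128.
Fraction exhaled = 1 − 0.1128 = 0.8872 → 88.72%.

88.7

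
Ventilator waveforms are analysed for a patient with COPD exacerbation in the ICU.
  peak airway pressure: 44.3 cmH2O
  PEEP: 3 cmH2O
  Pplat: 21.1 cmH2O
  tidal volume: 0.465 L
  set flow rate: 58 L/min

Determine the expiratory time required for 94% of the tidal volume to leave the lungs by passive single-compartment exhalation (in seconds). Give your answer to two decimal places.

1.73

Flow: 58 L/min ÷ 60 = 0.9667 L/s.
R = (PIP − Pplat)/V̇ = (44.3 − 21.1) / 0.9667 = 23.2/0.9667 = 23.999 cmH2O·s/L.
C = Vt/(Pplat − PEEP) = 465.0 / (21.1 − 3) = 465.0/18.1 = 25.691 mL/cmH2O.
τ = R × C = 23.999 × 0.02569 L/cmH2O = 0.6165 s.
t = −τ·ln(1 − 0.94) = −0.6165·ln(0.06) = 1.734 s.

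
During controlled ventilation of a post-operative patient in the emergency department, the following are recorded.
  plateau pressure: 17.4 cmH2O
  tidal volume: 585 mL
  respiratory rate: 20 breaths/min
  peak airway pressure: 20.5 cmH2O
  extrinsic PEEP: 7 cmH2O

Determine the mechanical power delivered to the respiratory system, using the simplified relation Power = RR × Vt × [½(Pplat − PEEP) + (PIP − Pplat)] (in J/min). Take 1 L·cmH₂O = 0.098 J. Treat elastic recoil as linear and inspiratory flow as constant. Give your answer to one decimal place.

9.5

Per-breath work = Vt × [½(Pplat−PEEP) + (PIP−Pplat)] = 0.585 × [0.5×10.4 + 3.1] = 0.585 × 8.3 = 4.856 L·cmH2O.
Power = 20 × 4.856 = 97.12 L·cmH2O/min.
× 0.098 J/(L·cmH2O) → 9.518 J/min.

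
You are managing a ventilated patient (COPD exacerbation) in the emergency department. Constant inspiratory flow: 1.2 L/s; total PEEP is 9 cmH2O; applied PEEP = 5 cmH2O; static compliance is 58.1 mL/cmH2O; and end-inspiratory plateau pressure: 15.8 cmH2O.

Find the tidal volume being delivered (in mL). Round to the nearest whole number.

395

End-expiratory occlusion gives total PEEP = 9 cmH2O (intrinsic PEEP = 9 − 5 = 4). Use total PEEP for the elastic gradient.
Vt = Cstat × (Pplat − PEEPtotal) = 58.1 × (15.8 − 9) = 58.1 × 6.8 = 395.08 mL.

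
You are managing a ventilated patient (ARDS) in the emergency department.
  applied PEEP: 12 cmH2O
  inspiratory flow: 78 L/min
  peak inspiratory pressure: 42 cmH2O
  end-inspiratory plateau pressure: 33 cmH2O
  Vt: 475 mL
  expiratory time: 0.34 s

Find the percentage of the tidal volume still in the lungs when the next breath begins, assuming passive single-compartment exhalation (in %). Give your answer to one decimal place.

Flow: 78 L/min ÷ 60 = 1.3 L/s.
R = (PIP − Pplat)/V̇ = (42 − 33) / 1.3 = 9.0/1.3 = 6.923 cmH2O·s/L.
C = Vt/(Pplat − PEEP) = 475.0 / (33 − 12) = 475.0/21.0 = 22.619 mL/cmH2O.
τ = R × C = 6.923 × 0.02262 L/cmH2O = 0.1566 s.
Fraction remaining at end-expiration = e^(−Te/τ) = e^(−0.34/0.1566) = 0.114 → 11.4%.

11.4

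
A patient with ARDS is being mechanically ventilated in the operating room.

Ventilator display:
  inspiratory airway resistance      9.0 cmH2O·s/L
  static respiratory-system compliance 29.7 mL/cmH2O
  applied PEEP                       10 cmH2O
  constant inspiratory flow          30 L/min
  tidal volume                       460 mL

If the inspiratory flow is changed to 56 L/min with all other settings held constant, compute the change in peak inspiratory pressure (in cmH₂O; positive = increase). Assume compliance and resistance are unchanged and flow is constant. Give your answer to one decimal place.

Flow: 30 L/min ÷ 60 = 0.5 L/s.
New flow: 56 L/min ÷ 60 = 0.9333 L/s.
PIP = Vt/C + R·V̇ + PEEP (constant-flow equation of motion).
Only the resistive term changes: ΔPIP = R × ΔV̇ = 9.0 × (0.9333 − 0.5) = 9.0 × 0.4333 = 3.9 cmH2O.

3.9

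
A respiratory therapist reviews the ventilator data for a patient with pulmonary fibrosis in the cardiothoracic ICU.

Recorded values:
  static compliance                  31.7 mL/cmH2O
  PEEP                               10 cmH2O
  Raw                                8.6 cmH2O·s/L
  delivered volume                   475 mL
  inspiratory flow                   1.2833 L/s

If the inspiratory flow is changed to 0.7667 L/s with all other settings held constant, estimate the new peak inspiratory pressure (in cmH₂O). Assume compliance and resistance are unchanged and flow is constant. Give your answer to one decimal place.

PIP = Vt/C + R·V̇ + PEEP (constant-flow equation of motion).
Only the resistive term changes: ΔPIP = R × ΔV̇ = 8.6 × (0.7667 − 1.2833) = 8.6 × -0.5166 = -4.443 cmH2O.
Original PIP = 475/31.7 + 8.6×1.2833 + 10 = 36.021 cmH2O; new PIP = 36.021 + (-4.443) = 31.578 cmH2O.

31.6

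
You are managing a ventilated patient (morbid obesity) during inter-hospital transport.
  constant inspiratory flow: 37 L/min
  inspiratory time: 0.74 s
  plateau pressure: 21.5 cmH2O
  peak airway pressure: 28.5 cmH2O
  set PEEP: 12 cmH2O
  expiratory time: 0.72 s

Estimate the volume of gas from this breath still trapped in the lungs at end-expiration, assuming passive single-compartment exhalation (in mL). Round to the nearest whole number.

122

Flow: 37 L/min ÷ 60 = 0.6167 L/s.
Vt = flow × Ti = 0.6167 L/s × 0.74 s × 1000 mL/L = 456.36 mL.
R = (PIP − Pplat)/V̇ = (28.5 − 21.5) / 0.6167 = 7.0/0.6167 = 11.351 cmH2O·s/L.
C = Vt/(Pplat − PEEP) = 456.36 / (21.5 − 12) = 456.36/9.5 = 48.038 mL/cmH2O.
τ = R × C = 11.351 × 0.04804 L/cmH2O = 0.5453 s.
Fraction remaining = e^(−Te/τ) = e^(−0.72/0.5453) = 0.267.
Trapped volume = 456.36 × 0.267 = 121.85 mL.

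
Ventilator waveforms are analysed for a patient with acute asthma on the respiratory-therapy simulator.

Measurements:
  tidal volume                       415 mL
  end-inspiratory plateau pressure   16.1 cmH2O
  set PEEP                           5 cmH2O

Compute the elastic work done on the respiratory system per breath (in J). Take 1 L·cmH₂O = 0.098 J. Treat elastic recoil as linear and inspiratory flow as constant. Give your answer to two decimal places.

Elastic work ≈ ½ × (Pplat − PEEP) × Vt = 0.5 × (16.1 − 5) × 0.415 L = 0.5 × 11.1 × 0.415 = 2.303 L·cmH2O.
× 0.098 J/(L·cmH2O) → 0.2257 J.

0.23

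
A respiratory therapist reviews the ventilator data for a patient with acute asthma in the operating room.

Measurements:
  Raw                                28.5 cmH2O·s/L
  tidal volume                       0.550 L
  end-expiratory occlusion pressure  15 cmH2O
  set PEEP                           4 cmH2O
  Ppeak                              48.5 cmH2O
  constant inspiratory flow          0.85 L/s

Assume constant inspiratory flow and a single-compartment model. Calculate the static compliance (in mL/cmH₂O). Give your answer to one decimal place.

Total PEEP = 15 cmH2O (set 4 + intrinsic 11); this is the baseline alveolar pressure.
Equation of motion (constant flow): PIP = Vt/C + R·V̇ + PEEP.
Vt/C = PIP − R·V̇ − PEEP = 48.5 − 28.5×0.85 − 15 = 48.5 − 24.225 − 15 = 9.275 cmH2O.
C = Vt / 9.275 = 550 / 9.275 = 59.299 mL/cmH2O.

59.3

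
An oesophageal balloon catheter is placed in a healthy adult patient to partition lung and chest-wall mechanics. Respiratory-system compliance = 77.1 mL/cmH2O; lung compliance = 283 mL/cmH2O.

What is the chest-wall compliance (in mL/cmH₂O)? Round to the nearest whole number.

1/Ccw = 1/Crs − 1/CL.
1/Ccw = 1/77.1 − 1/283 = 0.009437.
Ccw = 105.97 mL/cmH2O.

106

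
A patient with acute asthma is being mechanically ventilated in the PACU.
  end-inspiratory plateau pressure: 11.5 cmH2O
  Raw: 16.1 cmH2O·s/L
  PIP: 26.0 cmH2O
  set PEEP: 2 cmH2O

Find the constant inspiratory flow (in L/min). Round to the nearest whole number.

54

flow = (PIP − Pplat) / Raw = (26.0 − 11.5) / 16.1 = 0.9006 L/s × 60 = 54.036 L/min.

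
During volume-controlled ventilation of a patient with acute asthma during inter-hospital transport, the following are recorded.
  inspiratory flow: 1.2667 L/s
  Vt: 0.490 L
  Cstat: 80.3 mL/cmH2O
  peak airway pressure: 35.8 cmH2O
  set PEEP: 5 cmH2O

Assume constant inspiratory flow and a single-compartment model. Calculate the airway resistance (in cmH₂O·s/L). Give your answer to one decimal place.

Equation of motion (constant flow): PIP = Vt/C + R·V̇ + PEEP.
R·V̇ = PIP − Vt/C − PEEP = 35.8 − 490/80.3 − 5 = 35.8 − 6.102 − 5 = 24.698 cmH2O.
R = 24.698 / 1.2667 = 19.498 cmH2O·s/L.

19.5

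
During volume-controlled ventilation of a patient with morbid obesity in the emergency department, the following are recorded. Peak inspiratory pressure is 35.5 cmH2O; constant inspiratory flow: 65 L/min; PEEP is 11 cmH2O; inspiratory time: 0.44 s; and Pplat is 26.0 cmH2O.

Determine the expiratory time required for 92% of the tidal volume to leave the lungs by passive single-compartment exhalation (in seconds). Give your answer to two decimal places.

0.70

Flow: 65 L/min ÷ 60 = 1.0833 L/s.
Vt = flow × Ti = 1.0833 L/s × 0.44 s × 1000 mL/L = 476.65 mL.
R = (PIP − Pplat)/V̇ = (35.5 − 26.0) / 1.0833 = 9.5/1.0833 = 8.77 cmH2O·s/L.
C = Vt/(Pplat − PEEP) = 476.65 / (26.0 − 11) = 476.65/15.0 = 31.777 mL/cmH2O.
τ = R × C = 8.77 × 0.03178 L/cmH2O = 0.2787 s.
t = −τ·ln(1 − 0.92) = −0.2787·ln(0.08) = 0.7039 s.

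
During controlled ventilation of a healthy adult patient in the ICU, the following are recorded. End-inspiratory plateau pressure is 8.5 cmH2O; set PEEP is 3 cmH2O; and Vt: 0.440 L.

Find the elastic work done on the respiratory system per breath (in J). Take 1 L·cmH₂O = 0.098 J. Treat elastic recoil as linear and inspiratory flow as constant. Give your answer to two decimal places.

Elastic work ≈ ½ × (Pplat − PEEP) × Vt = 0.5 × (8.5 − 3) × 0.440 L = 0.5 × 5.5 × 0.440 = 1.21 L·cmH2O.
× 0.098 J/(L·cmH2O) → 0.1186 J.

0.12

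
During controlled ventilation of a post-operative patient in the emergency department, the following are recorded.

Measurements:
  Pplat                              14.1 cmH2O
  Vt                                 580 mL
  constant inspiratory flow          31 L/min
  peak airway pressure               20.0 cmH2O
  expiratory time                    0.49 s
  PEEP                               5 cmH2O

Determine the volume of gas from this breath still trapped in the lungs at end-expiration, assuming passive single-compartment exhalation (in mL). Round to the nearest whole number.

Flow: 31 L/min ÷ 60 = 0.5167 L/s.
R = (PIP − Pplat)/V̇ = (20.0 − 14.1) / 0.5167 = 5.9/0.5167 = 11.419 cmH2O·s/L.
C = Vt/(Pplat − PEEP) = 580.0 / (14.1 − 5) = 580.0/9.1 = 63.736 mL/cmH2O.
τ = R × C = 11.419 × 0.06374 L/cmH2O = 0.7278 s.
Fraction remaining = e^(−Te/τ) = e^(−0.49/0.7278) = 0.51.
Trapped volume = 580.0 × 0.51 = 295.8 mL.

296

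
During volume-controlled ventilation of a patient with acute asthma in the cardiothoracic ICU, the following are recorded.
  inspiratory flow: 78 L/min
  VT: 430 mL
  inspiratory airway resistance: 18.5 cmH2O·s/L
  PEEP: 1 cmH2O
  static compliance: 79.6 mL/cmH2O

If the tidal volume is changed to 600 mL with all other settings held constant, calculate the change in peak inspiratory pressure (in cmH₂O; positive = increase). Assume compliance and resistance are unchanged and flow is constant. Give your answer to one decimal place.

PIP = Vt/C + R·V̇ + PEEP (constant-flow equation of motion).
Only the elastic term changes: ΔPIP = ΔVt / C = (600 − 430) / 79.6 = 2.136 cmH2O.

2.1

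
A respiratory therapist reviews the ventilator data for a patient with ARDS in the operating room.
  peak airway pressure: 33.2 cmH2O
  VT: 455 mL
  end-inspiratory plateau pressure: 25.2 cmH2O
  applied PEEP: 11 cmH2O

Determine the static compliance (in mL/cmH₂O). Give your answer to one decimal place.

32.0

Cstat = Vt / (Pplat − PEEP) = 455 / (25.2 − 11) = 455 / 14.2 = 32.042 mL/cmH2O.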